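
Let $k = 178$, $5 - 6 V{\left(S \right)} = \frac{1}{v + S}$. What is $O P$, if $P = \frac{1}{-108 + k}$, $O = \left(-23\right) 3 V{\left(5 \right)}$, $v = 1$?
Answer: $- \frac{667}{840} \approx -0.79405$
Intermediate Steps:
$V{\left(S \right)} = \frac{5}{6} - \frac{1}{6 \left(1 + S\right)}$
$O = - \frac{667}{12}$ ($O = \left(-23\right) 3 \frac{4 + 5 \cdot 5}{6 \left(1 + 5\right)} = - 69 \frac{4 + 25}{6 \cdot 6} = - 69 \cdot \frac{1}{6} \cdot \frac{1}{6} \cdot 29 = \left(-69\right) \frac{29}{36} = - \frac{667}{12} \approx -55.583$)
$P = \frac{1}{70}$ ($P = \frac{1}{-108 + 178} = \frac{1}{70} \approx 0.014286$)
$O P = \left(- \frac{667}{12}\right) \frac{1}{70} = - \frac{667}{840}$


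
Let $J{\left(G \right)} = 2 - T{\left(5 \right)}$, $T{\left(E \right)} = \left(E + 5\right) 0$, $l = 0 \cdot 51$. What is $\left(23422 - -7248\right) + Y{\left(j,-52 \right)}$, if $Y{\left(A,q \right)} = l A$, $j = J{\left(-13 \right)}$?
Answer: $30670$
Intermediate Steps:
$l = 0$
$T{\left(E \right)} = 0$ ($T{\left(E \right)} = \left(5 + E\right) 0 = 0$)
$J{\left(G \right)} = 2$ ($J{\left(G \right)} = 2 - 0 = 2 + 0 = 2$)
$j = 2$
$Y{\left(A,q \right)} = 0$ ($Y{\left(A,q \right)} = 0 A = 0$)
$\left(23422 - -7248\right) + Y{\left(j,-52 \right)} = \left(23422 - -7248\right) + 0 = \left(23422 + 7248\right) + 0 = 30670 + 0 = 30670$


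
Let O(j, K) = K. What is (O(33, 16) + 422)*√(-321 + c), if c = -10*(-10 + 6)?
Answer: 438*I*√281 ≈ 7342.2*I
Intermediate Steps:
c = 40 (c = -10*(-4) = 40)
(O(33, 16) + 422)*√(-321 + c) = (16 + 422)*√(-321 + 40) = 438*√(-281) = 438*(I*√281) = 438*I*√281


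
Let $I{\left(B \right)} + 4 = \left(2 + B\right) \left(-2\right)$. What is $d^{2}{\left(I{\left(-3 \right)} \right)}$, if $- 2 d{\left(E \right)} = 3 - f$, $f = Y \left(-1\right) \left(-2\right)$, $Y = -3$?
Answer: $\frac{81}{4} \approx 20.25$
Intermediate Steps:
$f = -6$ ($f = \left(-3\right) \left(-1\right) \left(-2\right) = 3 \left(-2\right) = -6$)
$I{\left(B \right)} = -8 - 2 B$ ($I{\left(B \right)} = -4 + \left(2 + B\right) \left(-2\right) = -4 - \left(4 + 2 B\right) = -8 - 2 B$)
$d{\left(E \right)} = - \frac{9}{2}$ ($d{\left(E \right)} = - \frac{3 - -6}{2} = - \frac{3 + 6}{2} = \left(- \frac{1}{2}\right) 9 = - \frac{9}{2}$)
$d^{2}{\left(I{\left(-3 \right)} \right)} = \left(- \frac{9}{2}\right)^{2} = \frac{81}{4}$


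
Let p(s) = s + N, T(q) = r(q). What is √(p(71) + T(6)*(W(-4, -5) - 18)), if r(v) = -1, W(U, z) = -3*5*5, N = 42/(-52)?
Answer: √110318/26 ≈ 12.775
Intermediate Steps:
N = -21/26 (N = 42*(-1/52) = -21/26 ≈ -0.80769)
W(U, z) = -75 (W(U, z) = -15*5 = -75)
T(q) = -1
p(s) = -21/26 + s (p(s) = s - 21/26 = -21/26 + s)
√(p(71) + T(6)*(W(-4, -5) - 18)) = √((-21/26 + 71) - (-75 - 18)) = √(1825/26 - 1*(-93)) = √(1825/26 + 93) = √(4243/26) = √110318/26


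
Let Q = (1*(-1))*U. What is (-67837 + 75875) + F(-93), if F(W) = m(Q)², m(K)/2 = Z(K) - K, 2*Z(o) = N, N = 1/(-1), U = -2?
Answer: 8063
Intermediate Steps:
N = -1 (N = 1*(-1) = -1)
Q = 2 (Q = (1*(-1))*(-2) = -1*(-2) = 2)
Z(o) = -½ (Z(o) = (½)*(-1) = -½)
m(K) = -1 - 2*K (m(K) = 2*(-½ - K) = -1 - 2*K)
F(W) = 25 (F(W) = (-1 - 2*2)² = (-1 - 4)² = (-5)² = 25)
(-67837 + 75875) + F(-93) = (-67837 + 75875) + 25 = 8038 + 25 = 8063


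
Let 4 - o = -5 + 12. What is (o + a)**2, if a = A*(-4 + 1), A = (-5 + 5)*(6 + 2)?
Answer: 9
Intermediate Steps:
A = 0 (A = 0*8 = 0)
a = 0 (a = 0*(-4 + 1) = 0*(-3) = 0)
o = -3 (o = 4 - (-5 + 12) = 4 - 1*7 = 4 - 7 = -3)
(o + a)**2 = (-3 + 0)**2 = (-3)**2 = 9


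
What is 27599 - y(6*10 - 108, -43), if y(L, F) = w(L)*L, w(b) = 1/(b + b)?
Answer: 55197/2 ≈ 27599.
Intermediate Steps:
w(b) = 1/(2*b)
y(L, F) = ½ (y(L, F) = (1/(2*L))*L = ½)
27599 - y(6*10 - 108, -43) = 27599 - 1*½ = 27599 - ½ = 55197/2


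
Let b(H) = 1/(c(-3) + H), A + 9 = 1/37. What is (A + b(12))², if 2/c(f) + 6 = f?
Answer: 1215149881/15382084 ≈ 78.998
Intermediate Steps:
c(f) = 2/(-6 + f)
A = -332/37 (A = -9 + 1/37 = -332/37 ≈ -8.9730)
b(H) = 1/(-2/9 + H) (b(H) = 1/(2/(-6 - 3) + H) = 1/(2/(-9) + H) = 1/(2*(-⅑) + H) = 1/(-2/9 + H))
(A + b(12))² = (-332/37 + 9/(-2 + 9*12))² = (-332/37 + 9/(-2 + 108))² = (-332/37 + 9/106)² = (-34859/3922)² = 1215149881/15382084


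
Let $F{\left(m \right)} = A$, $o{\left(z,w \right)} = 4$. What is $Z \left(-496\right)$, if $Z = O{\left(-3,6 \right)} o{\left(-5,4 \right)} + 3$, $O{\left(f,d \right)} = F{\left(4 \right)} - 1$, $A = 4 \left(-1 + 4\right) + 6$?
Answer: $-35216$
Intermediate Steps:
$A = 18$ ($A = 4 \cdot 3 + 6 = 12 + 6 = 18$)
$F{\left(m \right)} = 18$
$O{\left(f,d \right)} = 17$ ($O{\left(f,d \right)} = 18 - 1 = 17$)
$Z = 71$ ($Z = 17 \cdot 4 + 3 = 68 + 3 = 71$)
$Z \left(-496\right) = 71 \left(-496\right) = -35216$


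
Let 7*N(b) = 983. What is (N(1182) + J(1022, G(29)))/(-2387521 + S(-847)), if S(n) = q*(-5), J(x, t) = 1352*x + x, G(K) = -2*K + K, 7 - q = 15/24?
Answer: -77442760/133702961 ≈ -0.57922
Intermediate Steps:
q = 51/8 (q = 7 - 15/24 = 7 - 1*5/8 = 7 - 5/8 = 51/8 ≈ 6.3750)
G(K) = -K
N(b) = 983/7 (N(b) = (1/7)*983 = 983/7)
J(x, t) = 1353*x
S(n) = -255/8 (S(n) = (51/8)*(-5) = -255/8)
(N(1182) + J(1022, G(29)))/(-2387521 + S(-847)) = (983/7 + 1353*1022)/(-2387521 - 255/8) = (983/7 + 1382766)/(-19100423/8) = (9680345/7)*(-8/19100423) = -77442760/133702961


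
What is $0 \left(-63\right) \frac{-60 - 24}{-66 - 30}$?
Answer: $0$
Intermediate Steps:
$0 \left(-63\right) \frac{-60 - 24}{-66 - 30} = 0 \left(- \frac{84}{-96}\right) = 0 \left(\left(-84\right) \left(- \frac{1}{96}\right)\right) = 0 \cdot \frac{7}{8} = 0$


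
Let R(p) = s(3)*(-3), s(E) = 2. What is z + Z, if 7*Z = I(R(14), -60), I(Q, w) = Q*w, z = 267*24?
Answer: 45216/7 ≈ 6459.4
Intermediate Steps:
z = 6408
R(p) = -6 (R(p) = 2*(-3) = -6)
Z = 360/7 (Z = (-6*(-60))/7 = (⅐)*360 = 360/7 ≈ 51.429)
z + Z = 6408 + 360/7 = 45216/7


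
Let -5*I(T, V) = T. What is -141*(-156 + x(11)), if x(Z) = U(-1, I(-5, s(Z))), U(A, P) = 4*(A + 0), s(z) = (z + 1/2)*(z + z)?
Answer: 22560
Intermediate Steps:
s(z) = 2*z*(1/2 + z) (s(z) = (z + 1/2)*(2*z) = (1/2 + z)*(2*z) = 2*z*(1/2 + z))
I(T, V) = -T/5
U(A, P) = 4*A
x(Z) = -4 (x(Z) = 4*(-1) = -4)
-141*(-156 + x(11)) = -141*(-156 - 4) = -141*(-160) = 22560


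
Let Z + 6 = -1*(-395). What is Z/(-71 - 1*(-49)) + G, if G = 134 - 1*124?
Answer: -169/22 ≈ -7.6818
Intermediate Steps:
Z = 389 (Z = -6 - 1*(-395) = -6 + 395 = 389)
G = 10 (G = 134 - 124 = 10)
Z/(-71 - 1*(-49)) + G = 389/(-71 - 1*(-49)) + 10 = 389/(-71 + 49) + 10 = 389/(-22) + 10 = 389*(-1/22) + 10 = -389/22 + 10 = -169/22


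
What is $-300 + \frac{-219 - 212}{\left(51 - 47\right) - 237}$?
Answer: $- \frac{69469}{233} \approx -298.15$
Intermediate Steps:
$-300 + \frac{-219 - 212}{\left(51 - 47\right) - 237} = -300 - \frac{431}{4 - 237} = -300 - \frac{431}{-233} = -300 - - \frac{431}{233} = -300 + \frac{431}{233} = - \frac{69469}{233}$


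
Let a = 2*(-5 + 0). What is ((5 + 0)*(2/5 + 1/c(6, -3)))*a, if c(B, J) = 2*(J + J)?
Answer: -95/6 ≈ -15.833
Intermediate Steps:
c(B, J) = 4*J (c(B, J) = 2*(2*J) = 4*J)
a = -10 (a = 2*(-5) = -10)
((5 + 0)*(2/5 + 1/c(6, -3)))*a = ((5 + 0)*(2/5 + 1/(4*(-3))))*(-10) = (5*(2*(⅕) + 1/(-12)))*(-10) = (5*(⅖ + 1*(-1/12)))*(-10) = (5*(⅖ - 1/12))*(-10) = (5*(19/60))*(-10) = (19/12)*(-10) = -95/6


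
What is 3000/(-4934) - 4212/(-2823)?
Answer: 2052168/2321447 ≈ 0.88400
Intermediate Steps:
3000/(-4934) - 4212/(-2823) = 3000*(-1/4934) - 4212*(-1/2823) = -1500/2467 + 1404/941 = 2052168/2321447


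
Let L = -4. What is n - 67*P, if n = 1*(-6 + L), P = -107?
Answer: 7159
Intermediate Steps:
n = -10 (n = 1*(-6 - 4) = 1*(-10) = -10)
n - 67*P = -10 - 67*(-107) = -10 + 7169 = 7159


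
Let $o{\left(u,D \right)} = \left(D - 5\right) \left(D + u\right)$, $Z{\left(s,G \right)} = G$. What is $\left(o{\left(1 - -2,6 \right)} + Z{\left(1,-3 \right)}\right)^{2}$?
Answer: $36$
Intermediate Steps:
$o{\left(u,D \right)} = \left(-5 + D\right) \left(D + u\right)$
$\left(o{\left(1 - -2,6 \right)} + Z{\left(1,-3 \right)}\right)^{2} = \left(\left(6^{2} - 30 - 5 \left(1 - -2\right) + 6 \left(1 - -2\right)\right) - 3\right)^{2} = \left(\left(36 - 30 - 5 \left(1 + 2\right) + 6 \left(1 + 2\right)\right) - 3\right)^{2} = \left(\left(36 - 30 - 15 + 6 \cdot 3\right) - 3\right)^{2} = \left(\left(36 - 30 - 15 + 18\right) - 3\right)^{2} = \left(9 - 3\right)^{2} = 6^{2} = 36$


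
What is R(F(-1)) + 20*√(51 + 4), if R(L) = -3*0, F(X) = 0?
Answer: 20*√55 ≈ 148.32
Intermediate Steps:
R(L) = 0
R(F(-1)) + 20*√(51 + 4) = 0 + 20*√(51 + 4) = 0 + 20*√55 = 20*√55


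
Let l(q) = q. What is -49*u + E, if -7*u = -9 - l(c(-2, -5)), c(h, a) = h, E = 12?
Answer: -37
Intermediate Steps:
u = 1 (u = -(-9 - 1*(-2))/7 = -(-9 + 2)/7 = -⅐*(-7) = 1)
-49*u + E = -49*1 + 12 = -49 + 12 = -37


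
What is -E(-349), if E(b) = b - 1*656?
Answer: 1005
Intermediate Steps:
E(b) = -656 + b (E(b) = b - 656 = -656 + b)
-E(-349) = -(-656 - 349) = -1*(-1005) = 1005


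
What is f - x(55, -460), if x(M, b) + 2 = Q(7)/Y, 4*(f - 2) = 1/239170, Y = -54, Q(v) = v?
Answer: 106669847/25830360 ≈ 4.1296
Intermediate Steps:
f = 1913361/956680 (f = 2 + (¼)/239170 = 2 + (¼)*(1/239170) = 2 + 1/956680 = 1913361/956680 ≈ 2.0000)
x(M, b) = -115/54 (x(M, b) = -2 + 7/(-54) = -2 + 7*(-1/54) = -2 - 7/54 = -115/54)
f - x(55, -460) = 1913361/956680 - 1*(-115/54) = 1913361/956680 + 115/54 = 106669847/25830360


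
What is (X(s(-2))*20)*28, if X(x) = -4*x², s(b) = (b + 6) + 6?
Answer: -224000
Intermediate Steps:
s(b) = 12 + b (s(b) = (6 + b) + 6 = 12 + b)
(X(s(-2))*20)*28 = (-4*(12 - 2)²*20)*28 = (-4*10²*20)*28 = (-4*100*20)*28 = -400*20*28 = -8000*28 = -224000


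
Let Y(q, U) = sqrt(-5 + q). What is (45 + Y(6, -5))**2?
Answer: 2116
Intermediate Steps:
(45 + Y(6, -5))**2 = (45 + sqrt(-5 + 6))**2 = (45 + sqrt(1))**2 = (45 + 1)**2 = 46**2 = 2116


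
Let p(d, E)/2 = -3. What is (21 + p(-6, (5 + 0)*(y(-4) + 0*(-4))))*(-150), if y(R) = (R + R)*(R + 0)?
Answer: -2250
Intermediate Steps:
y(R) = 2*R² (y(R) = (2*R)*R = 2*R²)
p(d, E) = -6 (p(d, E) = 2*(-3) = -6)
(21 + p(-6, (5 + 0)*(y(-4) + 0*(-4))))*(-150) = (21 - 6)*(-150) = 15*(-150) = -2250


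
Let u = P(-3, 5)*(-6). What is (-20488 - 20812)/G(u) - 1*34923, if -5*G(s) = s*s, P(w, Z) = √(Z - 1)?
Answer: -1205603/36 ≈ -33489.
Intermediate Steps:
P(w, Z) = √(-1 + Z)
u = -12 (u = √(-1 + 5)*(-6) = √4*(-6) = 2*(-6) = -12)
G(s) = -s²/5 (G(s) = -s*s/5 = -s²/5)
(-20488 - 20812)/G(u) - 1*34923 = (-20488 - 20812)/((-⅕*(-12)²)) - 1*34923 = -41300/((-⅕*144)) - 34923 = -41300/(-144/5) - 34923 = -41300*(-5/144) - 34923 = 51625/36 - 34923 = -1205603/36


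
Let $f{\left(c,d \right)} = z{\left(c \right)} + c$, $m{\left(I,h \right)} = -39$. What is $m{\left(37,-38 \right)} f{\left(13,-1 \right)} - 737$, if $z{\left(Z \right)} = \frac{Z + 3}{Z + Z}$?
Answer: $-1268$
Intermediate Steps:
$z{\left(Z \right)} = \frac{3 + Z}{2 Z}$
$f{\left(c,d \right)} = c + \frac{3 + c}{2 c}$ ($f{\left(c,d \right)} = \frac{3 + c}{2 c} + c = c + \frac{3 + c}{2 c}$)
$m{\left(37,-38 \right)} f{\left(13,-1 \right)} - 737 = - 39 \left(\frac{1}{2} + 13 + \frac{3}{2 \cdot 13}\right) - 737 = - 39 \left(\frac{1}{2} + 13 + \frac{3}{2} \cdot \frac{1}{13}\right) - 737 = - 39 \left(\frac{1}{2} + 13 + \frac{3}{26}\right) - 737 = \left(-39\right) \frac{177}{13} - 737 = -531 - 737 = -1268$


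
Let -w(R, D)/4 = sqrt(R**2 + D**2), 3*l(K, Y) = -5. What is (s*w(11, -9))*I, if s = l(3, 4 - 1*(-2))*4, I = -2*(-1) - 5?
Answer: -80*sqrt(202) ≈ -1137.0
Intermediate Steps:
l(K, Y) = -5/3 (l(K, Y) = (1/3)*(-5) = -5/3)
I = -3 (I = 2 - 5 = -3)
w(R, D) = -4*sqrt(D**2 + R**2) (w(R, D) = -4*sqrt(R**2 + D**2) = -4*sqrt(D**2 + R**2))
s = -20/3 (s = -5/3*4 = -20/3 ≈ -6.6667)
(s*w(11, -9))*I = -(-80)*sqrt((-9)**2 + 11**2)/3*(-3) = -(-80)*sqrt(81 + 121)/3*(-3) = -(-80)*sqrt(202)/3*(-3) = (80*sqrt(202)/3)*(-3) = -80*sqrt(202)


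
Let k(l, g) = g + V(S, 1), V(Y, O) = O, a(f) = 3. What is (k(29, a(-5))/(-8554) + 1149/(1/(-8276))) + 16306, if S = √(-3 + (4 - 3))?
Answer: -40600782588/4277 ≈ -9.4928e+6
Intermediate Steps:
S = I*√2 (S = √(-3 + 1) = √(-2) = I*√2 ≈ 1.4142*I)
k(l, g) = 1 + g (k(l, g) = g + 1 = 1 + g)
(k(29, a(-5))/(-8554) + 1149/(1/(-8276))) + 16306 = ((1 + 3)/(-8554) + 1149/(1/(-8276))) + 16306 = (4*(-1/8554) + 1149/(-1/8276)) + 16306 = (-2/4277 + 1149*(-8276)) + 16306 = (-2/4277 - 9509124) + 16306 = -40670523350/4277 + 16306 = -40600782588/4277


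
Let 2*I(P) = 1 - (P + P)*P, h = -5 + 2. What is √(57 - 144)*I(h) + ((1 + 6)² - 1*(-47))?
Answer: 96 - 17*I*√87/2 ≈ 96.0 - 79.283*I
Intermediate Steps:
h = -3
I(P) = ½ - P² (I(P) = (1 - (P + P)*P)/2 = (1 - 2*P*P)/2 = (1 - 2*P²)/2 = ½ - P²)
√(57 - 144)*I(h) + ((1 + 6)² - 1*(-47)) = √(57 - 144)*(½ - 1*(-3)²) + ((1 + 6)² - 1*(-47)) = √(-87)*(½ - 1*9) + (7² + 47) = (I*√87)*(½ - 9) + (49 + 47) = (I*√87)*(-17/2) + 96 = -17*I*√87/2 + 96 = 96 - 17*I*√87/2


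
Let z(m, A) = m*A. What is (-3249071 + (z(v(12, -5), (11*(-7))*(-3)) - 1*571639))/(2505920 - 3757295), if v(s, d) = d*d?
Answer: 254329/83425 ≈ 3.0486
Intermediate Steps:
v(s, d) = d²
z(m, A) = A*m
(-3249071 + (z(v(12, -5), (11*(-7))*(-3)) - 1*571639))/(2505920 - 3757295) = (-3249071 + (((11*(-7))*(-3))*(-5)² - 1*571639))/(2505920 - 3757295) = (-3249071 + (-77*(-3)*25 - 571639))/(-1251375) = (-3249071 + (231*25 - 571639))*(-1/1251375) = (-3249071 + (5775 - 571639))*(-1/1251375) = (-3249071 - 565864)*(-1/1251375) = -3814935*(-1/1251375) = 254329/83425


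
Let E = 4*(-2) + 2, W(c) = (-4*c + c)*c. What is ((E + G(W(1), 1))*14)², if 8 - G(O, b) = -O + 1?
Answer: 784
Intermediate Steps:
W(c) = -3*c² (W(c) = (-3*c)*c = -3*c²)
G(O, b) = 7 + O (G(O, b) = 8 - (-O + 1) = 8 - (1 - O) = 8 + (-1 + O) = 7 + O)
E = -6 (E = -8 + 2 = -6)
((E + G(W(1), 1))*14)² = ((-6 + (7 - 3*1²))*14)² = ((-6 + (7 - 3*1))*14)² = ((-6 + (7 - 3))*14)² = ((-6 + 4)*14)² = (-2*14)² = (-28)² = 784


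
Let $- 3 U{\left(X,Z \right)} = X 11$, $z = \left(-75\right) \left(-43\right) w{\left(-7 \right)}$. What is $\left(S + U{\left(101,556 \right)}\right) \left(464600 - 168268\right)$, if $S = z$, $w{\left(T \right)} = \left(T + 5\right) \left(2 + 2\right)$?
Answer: $- \frac{23265321652}{3} \approx -7.7551 \cdot 10^{9}$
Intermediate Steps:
$w{\left(T \right)} = 20 + 4 T$ ($w{\left(T \right)} = \left(5 + T\right) 4 = 20 + 4 T$)
$z = -25800$ ($z = \left(-75\right) \left(-43\right) \left(20 + 4 \left(-7\right)\right) = 3225 \left(20 - 28\right) = 3225 \left(-8\right) = -25800$)
$S = -25800$
$U{\left(X,Z \right)} = - \frac{11 X}{3}$ ($U{\left(X,Z \right)} = - \frac{X 11}{3} = - \frac{11 X}{3}$)
$\left(S + U{\left(101,556 \right)}\right) \left(464600 - 168268\right) = \left(-25800 - \frac{1111}{3}\right) \left(464600 - 168268\right) = \left(-25800 - \frac{1111}{3}\right) 296332 = \left(- \frac{78511}{3}\right) 296332 = - \frac{23265321652}{3}$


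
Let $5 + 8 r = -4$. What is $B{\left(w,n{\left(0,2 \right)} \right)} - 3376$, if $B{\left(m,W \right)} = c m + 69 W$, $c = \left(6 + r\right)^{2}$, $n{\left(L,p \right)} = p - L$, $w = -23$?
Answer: $- \frac{242215}{64} \approx -3784.6$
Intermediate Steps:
$r = - \frac{9}{8}$ ($r = - \frac{5}{8} + \frac{1}{8} \left(-4\right) = - \frac{5}{8} - \frac{1}{2} = - \frac{9}{8} \approx -1.125$)
$c = \frac{1521}{64}$ ($c = \left(6 - \frac{9}{8}\right)^{2} = \left(\frac{39}{8}\right)^{2} = \frac{1521}{64} \approx 23.766$)
$B{\left(m,W \right)} = 69 W + \frac{1521 m}{64}$ ($B{\left(m,W \right)} = \frac{1521 m}{64} + 69 W = 69 W + \frac{1521 m}{64}$)
$B{\left(w,n{\left(0,2 \right)} \right)} - 3376 = \left(69 \left(2 - 0\right) + \frac{1521}{64} \left(-23\right)\right) - 3376 = \left(69 \left(2 + 0\right) - \frac{34983}{64}\right) - 3376 = \left(69 \cdot 2 - \frac{34983}{64}\right) - 3376 = \left(138 - \frac{34983}{64}\right) - 3376 = - \frac{26151}{64} - 3376 = - \frac{242215}{64}$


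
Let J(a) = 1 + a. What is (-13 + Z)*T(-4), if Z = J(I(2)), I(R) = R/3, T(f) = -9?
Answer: 102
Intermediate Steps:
I(R) = R/3 (I(R) = R*(⅓) = R/3)
Z = 5/3 (Z = 1 + (⅓)*2 = 1 + ⅔ = 5/3 ≈ 1.6667)
(-13 + Z)*T(-4) = (-13 + 5/3)*(-9) = -34/3*(-9) = 102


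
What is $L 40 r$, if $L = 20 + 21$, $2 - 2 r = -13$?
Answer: $12300$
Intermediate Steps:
$r = \frac{15}{2}$ ($r = 1 - - \frac{13}{2} = 1 + \frac{13}{2} = \frac{15}{2} \approx 7.5$)
$L = 41$
$L 40 r = 41 \cdot 40 \cdot \frac{15}{2} = 1640 \cdot \frac{15}{2} = 12300$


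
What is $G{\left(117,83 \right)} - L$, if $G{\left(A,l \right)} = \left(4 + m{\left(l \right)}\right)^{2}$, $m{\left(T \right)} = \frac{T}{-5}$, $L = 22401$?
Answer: $- \frac{556056}{25} \approx -22242.0$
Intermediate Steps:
$m{\left(T \right)} = - \frac{T}{5}$ ($m{\left(T \right)} = T \left(- \frac{1}{5}\right) = - \frac{T}{5}$)
$G{\left(A,l \right)} = \left(4 - \frac{l}{5}\right)^{2}$
$G{\left(117,83 \right)} - L = \frac{\left(-20 + 83\right)^{2}}{25} - 22401 = \frac{63^{2}}{25} - 22401 = \frac{1}{25} \cdot 3969 - 22401 = \frac{3969}{25} - 22401 = - \frac{556056}{25}$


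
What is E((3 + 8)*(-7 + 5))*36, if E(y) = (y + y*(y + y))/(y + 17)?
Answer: -34056/5 ≈ -6811.2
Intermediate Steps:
E(y) = (y + 2*y²)/(17 + y) (E(y) = (y + y*(2*y))/(17 + y) = (y + 2*y²)/(17 + y))
E((3 + 8)*(-7 + 5))*36 = (((3 + 8)*(-7 + 5))*(1 + 2*((3 + 8)*(-7 + 5)))/(17 + (3 + 8)*(-7 + 5)))*36 = ((11*(-2))*(1 + 2*(11*(-2)))/(17 + 11*(-2)))*36 = -22*(1 + 2*(-22))/(17 - 22)*36 = -22*(1 - 44)/(-5)*36 = -22*(-⅕)*(-43)*36 = -946/5*36 = -34056/5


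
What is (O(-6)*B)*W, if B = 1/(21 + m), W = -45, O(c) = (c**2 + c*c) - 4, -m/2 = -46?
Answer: -3060/113 ≈ -27.080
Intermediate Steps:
m = 92 (m = -2*(-46) = 92)
O(c) = -4 + 2*c**2 (O(c) = (c**2 + c**2) - 4 = 2*c**2 - 4 = -4 + 2*c**2)
B = 1/113 (B = 1/(21 + 92) = 1/113 ≈ 0.0088496)
(O(-6)*B)*W = ((-4 + 2*(-6)**2)*(1/113))*(-45) = ((-4 + 2*36)*(1/113))*(-45) = ((-4 + 72)*(1/113))*(-45) = (68*(1/113))*(-45) = (68/113)*(-45) = -3060/113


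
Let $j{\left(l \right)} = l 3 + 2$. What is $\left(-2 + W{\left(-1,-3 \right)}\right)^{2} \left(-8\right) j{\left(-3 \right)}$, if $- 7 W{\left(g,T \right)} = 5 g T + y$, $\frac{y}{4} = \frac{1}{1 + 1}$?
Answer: $\frac{7688}{7} \approx 1098.3$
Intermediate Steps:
$y = 2$ ($y = \frac{4}{1 + 1} = \frac{4}{2} = 4 \cdot \frac{1}{2} = 2$)
$j{\left(l \right)} = 2 + 3 l$ ($j{\left(l \right)} = 3 l + 2 = 2 + 3 l$)
$W{\left(g,T \right)} = - \frac{2}{7} - \frac{5 T g}{7}$ ($W{\left(g,T \right)} = - \frac{5 g T + 2}{7} = - \frac{5 T g + 2}{7} = - \frac{2 + 5 T g}{7} = - \frac{2}{7} - \frac{5 T g}{7}$)
$\left(-2 + W{\left(-1,-3 \right)}\right)^{2} \left(-8\right) j{\left(-3 \right)} = \left(-2 - \left(\frac{2}{7} - - \frac{15}{7}\right)\right)^{2} \left(-8\right) \left(2 + 3 \left(-3\right)\right) = \left(-2 - \frac{17}{7}\right)^{2} \left(-8\right) \left(2 - 9\right) = \left(-2 - \frac{17}{7}\right)^{2} \left(-8\right) \left(-7\right) = \left(- \frac{31}{7}\right)^{2} \left(-8\right) \left(-7\right) = \frac{961}{49} \left(-8\right) \left(-7\right) = \left(- \frac{7688}{49}\right) \left(-7\right) = \frac{7688}{7}$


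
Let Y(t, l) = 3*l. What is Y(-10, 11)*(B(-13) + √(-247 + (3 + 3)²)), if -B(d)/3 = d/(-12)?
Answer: -429/4 + 33*I*√211 ≈ -107.25 + 479.35*I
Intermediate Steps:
B(d) = d/4 (B(d) = -3*d/(-12) = -3*d*(-1)/12 = -(-1)*d/4 = d/4)
Y(-10, 11)*(B(-13) + √(-247 + (3 + 3)²)) = (3*11)*((¼)*(-13) + √(-247 + (3 + 3)²)) = 33*(-13/4 + √(-247 + 6²)) = 33*(-13/4 + √(-247 + 36)) = 33*(-13/4 + √(-211)) = 33*(-13/4 + I*√211) = -429/4 + 33*I*√211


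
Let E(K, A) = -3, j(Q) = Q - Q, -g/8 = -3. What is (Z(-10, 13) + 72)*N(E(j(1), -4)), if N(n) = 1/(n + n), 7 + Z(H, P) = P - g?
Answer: -9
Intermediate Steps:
g = 24 (g = -8*(-3) = 24)
j(Q) = 0
Z(H, P) = -31 + P (Z(H, P) = -7 + (P - 1*24) = -7 + (P - 24) = -7 + (-24 + P) = -31 + P)
N(n) = 1/(2*n)
(Z(-10, 13) + 72)*N(E(j(1), -4)) = ((-31 + 13) + 72)*((1/2)/(-3)) = (-18 + 72)*((1/2)*(-1/3)) = 54*(-1/6) = -9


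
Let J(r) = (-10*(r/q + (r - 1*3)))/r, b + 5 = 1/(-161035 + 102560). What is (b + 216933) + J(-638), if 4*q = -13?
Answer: 52602444101578/242495825 ≈ 2.1692e+5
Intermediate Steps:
q = -13/4 (q = (¼)*(-13) = -13/4 ≈ -3.2500)
b = -292376/58475 (b = -5 + 1/(-161035 + 102560) = -5 + 1/(-58475) = -5 - 1/58475 = -292376/58475 ≈ -5.0000)
J(r) = (30 - 90*r/13)/r (J(r) = (-10*(r/(-13/4) + (r - 1*3)))/r = (-10*(r*(-4/13) + (r - 3)))/r = (-10*(-4*r/13 + (-3 + r)))/r = (-10*(-3 + 9*r/13))/r = (30 - 90*r/13)/r)
(b + 216933) + J(-638) = (-292376/58475 + 216933) + (-90/13 + 30/(-638)) = 12684864799/58475 + (-90/13 + 30*(-1/638)) = 12684864799/58475 + (-90/13 - 15/319) = 12684864799/58475 - 28905/4147 = 52602444101578/242495825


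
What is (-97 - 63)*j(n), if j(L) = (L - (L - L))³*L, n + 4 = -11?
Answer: -8100000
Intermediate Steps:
n = -15 (n = -4 - 11 = -15)
j(L) = L⁴ (j(L) = (L - 1*0)³*L = (L + 0)³*L = L³*L = L⁴)
(-97 - 63)*j(n) = (-97 - 63)*(-15)⁴ = -160*50625 = -8100000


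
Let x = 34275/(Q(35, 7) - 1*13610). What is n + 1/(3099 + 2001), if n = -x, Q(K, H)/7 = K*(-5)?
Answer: 11654489/5043900 ≈ 2.3106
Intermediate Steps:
Q(K, H) = -35*K (Q(K, H) = 7*(K*(-5)) = 7*(-5*K) = -35*K)
x = -2285/989 (x = 34275/(-35*35 - 1*13610) = 34275/(-1225 - 13610) = 34275/(-14835) = 34275*(-1/14835) = -2285/989 ≈ -2.3104)
n = 2285/989 (n = -1*(-2285/989) = 2285/989 ≈ 2.3104)
n + 1/(3099 + 2001) = 2285/989 + 1/(3099 + 2001) = 2285/989 + 1/5100 = 11654489/5043900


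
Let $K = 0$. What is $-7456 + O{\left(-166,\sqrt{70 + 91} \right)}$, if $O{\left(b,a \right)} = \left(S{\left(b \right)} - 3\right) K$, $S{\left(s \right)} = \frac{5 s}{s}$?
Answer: $-7456$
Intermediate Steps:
$S{\left(s \right)} = 5$
$O{\left(b,a \right)} = 0$ ($O{\left(b,a \right)} = \left(5 - 3\right) 0 = 2 \cdot 0 = 0$)
$-7456 + O{\left(-166,\sqrt{70 + 91} \right)} = -7456 + 0 = -7456$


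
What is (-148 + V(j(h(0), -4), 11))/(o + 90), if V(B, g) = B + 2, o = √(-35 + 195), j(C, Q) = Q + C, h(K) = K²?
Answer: -675/397 + 30*√10/397 ≈ -1.4613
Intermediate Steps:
j(C, Q) = C + Q
o = 4*√10 (o = √160 = 4*√10 ≈ 12.649)
V(B, g) = 2 + B
(-148 + V(j(h(0), -4), 11))/(o + 90) = (-148 + (2 + (0² - 4)))/(4*√10 + 90) = (-148 + (2 + (0 - 4)))/(90 + 4*√10) = (-148 + (2 - 4))/(90 + 4*√10) = (-148 - 2)/(90 + 4*√10) = -150/(90 + 4*√10)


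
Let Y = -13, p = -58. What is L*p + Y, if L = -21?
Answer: 1205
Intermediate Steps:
L*p + Y = -21*(-58) - 13 = 1218 - 13 = 1205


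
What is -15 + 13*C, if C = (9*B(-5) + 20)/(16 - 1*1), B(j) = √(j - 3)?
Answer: 7/3 + 78*I*√2/5 ≈ 2.3333 + 22.062*I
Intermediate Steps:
B(j) = √(-3 + j)
C = 4/3 + 6*I*√2/5 (C = (9*√(-3 - 5) + 20)/(16 - 1*1) = (9*√(-8) + 20)/(16 - 1) = (9*(2*I*√2) + 20)/15 = (18*I*√2 + 20)*(1/15) = (20 + 18*I*√2)*(1/15) = 4/3 + 6*I*√2/5 ≈ 1.3333 + 1.6971*I)
-15 + 13*C = -15 + 13*(4/3 + 6*I*√2/5) = -15 + (52/3 + 78*I*√2/5) = 7/3 + 78*I*√2/5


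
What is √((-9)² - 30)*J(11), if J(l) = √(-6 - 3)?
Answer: 3*I*√51 ≈ 21.424*I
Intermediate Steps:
J(l) = 3*I (J(l) = √(-9) = 3*I)
√((-9)² - 30)*J(11) = √((-9)² - 30)*(3*I) = √(81 - 30)*(3*I) = √51*(3*I) = 3*I*√51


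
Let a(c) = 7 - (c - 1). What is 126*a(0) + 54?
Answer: 1062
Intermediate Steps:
a(c) = 8 - c (a(c) = 7 - (-1 + c) = 7 + (1 - c) = 8 - c)
126*a(0) + 54 = 126*(8 - 1*0) + 54 = 126*(8 + 0) + 54 = 126*8 + 54 = 1008 + 54 = 1062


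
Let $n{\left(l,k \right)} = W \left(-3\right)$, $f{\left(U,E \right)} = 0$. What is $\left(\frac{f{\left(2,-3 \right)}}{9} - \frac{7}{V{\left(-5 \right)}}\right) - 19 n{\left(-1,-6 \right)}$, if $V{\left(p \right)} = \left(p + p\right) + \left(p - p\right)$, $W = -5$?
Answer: $- \frac{2843}{10} \approx -284.3$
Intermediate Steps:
$V{\left(p \right)} = 2 p$ ($V{\left(p \right)} = 2 p + 0 = 2 p$)
$n{\left(l,k \right)} = 15$ ($n{\left(l,k \right)} = \left(-5\right) \left(-3\right) = 15$)
$\left(\frac{f{\left(2,-3 \right)}}{9} - \frac{7}{V{\left(-5 \right)}}\right) - 19 n{\left(-1,-6 \right)} = \left(\frac{0}{9} - \frac{7}{2 \left(-5\right)}\right) - 285 = \left(0 \cdot \frac{1}{9} - \frac{7}{-10}\right) - 285 = \left(0 - - \frac{7}{10}\right) - 285 = \left(0 + \frac{7}{10}\right) - 285 = \frac{7}{10} - 285 = - \frac{2843}{10}$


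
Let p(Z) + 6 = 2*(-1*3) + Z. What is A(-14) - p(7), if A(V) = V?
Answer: -9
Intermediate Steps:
p(Z) = -12 + Z (p(Z) = -6 + (2*(-1*3) + Z) = -6 + (2*(-3) + Z) = -6 + (-6 + Z) = -12 + Z)
A(-14) - p(7) = -14 - (-12 + 7) = -14 - 1*(-5) = -14 + 5 = -9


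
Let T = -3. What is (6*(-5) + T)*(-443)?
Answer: 14619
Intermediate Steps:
(6*(-5) + T)*(-443) = (6*(-5) - 3)*(-443) = (-30 - 3)*(-443) = -33*(-443) = 14619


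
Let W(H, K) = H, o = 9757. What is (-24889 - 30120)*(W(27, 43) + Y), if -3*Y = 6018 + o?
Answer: 863311246/3 ≈ 2.8777e+8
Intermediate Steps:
Y = -15775/3 (Y = -(6018 + 9757)/3 = -1/3*15775 = -15775/3 ≈ -5258.3)
(-24889 - 30120)*(W(27, 43) + Y) = (-24889 - 30120)*(27 - 15775/3) = -55009*(-15694/3) = 863311246/3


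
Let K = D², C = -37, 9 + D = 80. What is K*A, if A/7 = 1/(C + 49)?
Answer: 35287/12 ≈ 2940.6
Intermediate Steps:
D = 71 (D = -9 + 80 = 71)
K = 5041 (K = 71² = 5041)
A = 7/12 (A = 7/(-37 + 49) = 7/12 ≈ 0.58333)
K*A = 5041*(7/12) = 35287/12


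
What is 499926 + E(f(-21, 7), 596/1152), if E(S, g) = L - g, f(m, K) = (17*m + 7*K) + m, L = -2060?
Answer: 143385259/288 ≈ 4.9787e+5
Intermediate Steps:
f(m, K) = 7*K + 18*m (f(m, K) = (7*K + 17*m) + m = 7*K + 18*m)
E(S, g) = -2060 - g
499926 + E(f(-21, 7), 596/1152) = 499926 + (-2060 - 596/1152) = 499926 + (-2060 - 1*149/288) = 499926 + (-2060 - 149/288) = 499926 - 593429/288 = 143385259/288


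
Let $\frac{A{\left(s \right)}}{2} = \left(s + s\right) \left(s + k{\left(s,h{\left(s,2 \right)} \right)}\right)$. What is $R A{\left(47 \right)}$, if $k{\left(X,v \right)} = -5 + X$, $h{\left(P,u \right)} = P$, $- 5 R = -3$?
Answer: $\frac{50196}{5} \approx 10039.0$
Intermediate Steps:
$R = \frac{3}{5}$ ($R = \left(- \frac{1}{5}\right) \left(-3\right) = \frac{3}{5} \approx 0.6$)
$A{\left(s \right)} = 4 s \left(-5 + 2 s\right)$ ($A{\left(s \right)} = 2 \left(s + s\right) \left(s + \left(-5 + s\right)\right) = 2 \cdot 2 s \left(-5 + 2 s\right) = 4 s \left(-5 + 2 s\right)$)
$R A{\left(47 \right)} = \frac{3 \cdot 4 \cdot 47 \left(-5 + 2 \cdot 47\right)}{5} = \frac{3 \cdot 4 \cdot 47 \left(-5 + 94\right)}{5} = \frac{3 \cdot 4 \cdot 47 \cdot 89}{5} = \frac{3}{5} \cdot 16732 = \frac{50196}{5}$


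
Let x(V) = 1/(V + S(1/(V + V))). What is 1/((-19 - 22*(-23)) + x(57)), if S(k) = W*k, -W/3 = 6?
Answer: 1080/525979 ≈ 0.0020533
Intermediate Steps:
W = -18 (W = -3*6 = -18)
S(k) = -18*k
x(V) = 1/(V - 9/V) (x(V) = 1/(V - 18/(V + V)) = 1/(V - 18*1/(2*V)) = 1/(V - 9/V))
1/((-19 - 22*(-23)) + x(57)) = 1/((-19 - 22*(-23)) + 57/(-9 + 57²)) = 1/((-19 + 506) + 57/(-9 + 3249)) = 1/(487 + 57/3240) = 1/(487 + 57*(1/3240)) = 1/(487 + 19/1080) = 1/(525979/1080) = 1080/525979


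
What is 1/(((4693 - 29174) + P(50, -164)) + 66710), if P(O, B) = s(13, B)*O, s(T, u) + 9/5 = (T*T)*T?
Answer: 1/151989 ≈ 6.5794e-6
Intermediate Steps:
s(T, u) = -9/5 + T³ (s(T, u) = -9/5 + (T*T)*T = -9/5 + T²*T = -9/5 + T³)
P(O, B) = 10976*O/5 (P(O, B) = (-9/5 + 13³)*O = (-9/5 + 2197)*O = 10976*O/5)
1/(((4693 - 29174) + P(50, -164)) + 66710) = 1/(((4693 - 29174) + (10976/5)*50) + 66710) = 1/((-24481 + 109760) + 66710) = 1/(85279 + 66710) = 1/151989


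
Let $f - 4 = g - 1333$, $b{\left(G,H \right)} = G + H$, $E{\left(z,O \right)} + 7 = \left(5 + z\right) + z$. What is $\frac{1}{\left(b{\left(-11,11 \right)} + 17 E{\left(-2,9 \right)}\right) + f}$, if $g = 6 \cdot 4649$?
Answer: $\frac{1}{26463} \approx 3.7789 \cdot 10^{-5}$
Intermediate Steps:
$g = 27894$
$E{\left(z,O \right)} = -2 + 2 z$ ($E{\left(z,O \right)} = -7 + \left(\left(5 + z\right) + z\right) = -7 + \left(5 + 2 z\right) = -2 + 2 z$)
$f = 26565$ ($f = 4 + \left(27894 - 1333\right) = 4 + 26561 = 26565$)
$\frac{1}{\left(b{\left(-11,11 \right)} + 17 E{\left(-2,9 \right)}\right) + f} = \frac{1}{\left(\left(-11 + 11\right) + 17 \left(-2 + 2 \left(-2\right)\right)\right) + 26565} = \frac{1}{\left(0 + 17 \left(-2 - 4\right)\right) + 26565} = \frac{1}{\left(0 + 17 \left(-6\right)\right) + 26565} = \frac{1}{\left(0 - 102\right) + 26565} = \frac{1}{-102 + 26565} = \frac{1}{26463}$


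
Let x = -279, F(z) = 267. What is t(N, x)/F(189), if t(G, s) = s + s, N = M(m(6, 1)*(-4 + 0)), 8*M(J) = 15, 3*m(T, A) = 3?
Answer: -186/89 ≈ -2.0899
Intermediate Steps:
m(T, A) = 1 (m(T, A) = (1/3)*3 = 1)
M(J) = 15/8 (M(J) = (1/8)*15 = 15/8)
N = 15/8 ≈ 1.8750
t(G, s) = 2*s
t(N, x)/F(189) = (2*(-279))/267 = -558*1/267 = -186/89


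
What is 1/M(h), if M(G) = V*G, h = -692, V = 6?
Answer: -1/4152 ≈ -0.00024085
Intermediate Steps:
M(G) = 6*G
1/M(h) = 1/(6*(-692)) = 1/(-4152) = -1/4152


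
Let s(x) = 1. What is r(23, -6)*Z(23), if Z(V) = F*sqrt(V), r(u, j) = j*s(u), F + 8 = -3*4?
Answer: 120*sqrt(23) ≈ 575.50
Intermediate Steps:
F = -20 (F = -8 - 3*4 = -8 - 12 = -20)
r(u, j) = j (r(u, j) = j*1 = j)
Z(V) = -20*sqrt(V)
r(23, -6)*Z(23) = -(-120)*sqrt(23) = 120*sqrt(23)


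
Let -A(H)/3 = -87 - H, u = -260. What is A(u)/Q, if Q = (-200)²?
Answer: -519/40000 ≈ -0.012975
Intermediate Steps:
A(H) = 261 + 3*H (A(H) = -3*(-87 - H) = 261 + 3*H)
Q = 40000
A(u)/Q = (261 + 3*(-260))/40000 = (261 - 780)*(1/40000) = -519*1/40000 = -519/40000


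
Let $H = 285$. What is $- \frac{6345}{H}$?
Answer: $- \frac{423}{19} \approx -22.263$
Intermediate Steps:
$- \frac{6345}{H} = - \frac{6345}{285} = \left(-1\right) \frac{423}{19} = - \frac{423}{19}$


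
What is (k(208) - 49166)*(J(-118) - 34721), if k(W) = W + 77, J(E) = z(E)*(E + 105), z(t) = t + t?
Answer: 1547230293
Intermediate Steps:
z(t) = 2*t
J(E) = 2*E*(105 + E) (J(E) = (2*E)*(E + 105) = (2*E)*(105 + E) = 2*E*(105 + E))
k(W) = 77 + W
(k(208) - 49166)*(J(-118) - 34721) = ((77 + 208) - 49166)*(2*(-118)*(105 - 118) - 34721) = (285 - 49166)*(2*(-118)*(-13) - 34721) = -48881*(3068 - 34721) = -48881*(-31653) = 1547230293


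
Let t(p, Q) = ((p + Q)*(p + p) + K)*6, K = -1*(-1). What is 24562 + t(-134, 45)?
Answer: 167680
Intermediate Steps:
K = 1
t(p, Q) = 6 + 12*p*(Q + p) (t(p, Q) = ((p + Q)*(p + p) + 1)*6 = ((Q + p)*(2*p) + 1)*6 = (2*p*(Q + p) + 1)*6 = (1 + 2*p*(Q + p))*6 = 6 + 12*p*(Q + p))
24562 + t(-134, 45) = 24562 + (6 + 12*(-134)**2 + 12*45*(-134)) = 24562 + (6 + 12*17956 - 72360) = 24562 + (6 + 215472 - 72360) = 24562 + 143118 = 167680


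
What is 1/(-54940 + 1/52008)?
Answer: -52008/2857319519 ≈ -1.8202e-5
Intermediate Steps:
1/(-54940 + 1/52008) = 1/(-2857319519/52008) = -52008/2857319519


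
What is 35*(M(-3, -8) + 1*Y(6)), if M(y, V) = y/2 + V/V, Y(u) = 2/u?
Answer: -35/6 ≈ -5.8333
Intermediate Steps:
M(y, V) = 1 + y/2 (M(y, V) = y*(1/2) + 1 = y/2 + 1 = 1 + y/2)
35*(M(-3, -8) + 1*Y(6)) = 35*((1 + (1/2)*(-3)) + 1*(2/6)) = 35*((1 - 3/2) + 1*(2*(1/6))) = 35*(-1/2 + 1*(1/3)) = 35*(-1/2 + 1/3) = 35*(-1/6) = -35/6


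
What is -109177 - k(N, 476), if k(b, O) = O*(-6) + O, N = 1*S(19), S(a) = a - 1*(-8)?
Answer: -106797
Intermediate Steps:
S(a) = 8 + a (S(a) = a + 8 = 8 + a)
N = 27 (N = 1*(8 + 19) = 1*27 = 27)
k(b, O) = -5*O (k(b, O) = -6*O + O = -5*O)
-109177 - k(N, 476) = -109177 - (-5)*476 = -109177 - 1*(-2380) = -109177 + 2380 = -106797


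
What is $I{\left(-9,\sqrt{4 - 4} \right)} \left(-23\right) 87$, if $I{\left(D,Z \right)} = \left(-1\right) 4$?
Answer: $8004$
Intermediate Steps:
$I{\left(D,Z \right)} = -4$
$I{\left(-9,\sqrt{4 - 4} \right)} \left(-23\right) 87 = \left(-4\right) \left(-23\right) 87 = 92 \cdot 87 = 8004$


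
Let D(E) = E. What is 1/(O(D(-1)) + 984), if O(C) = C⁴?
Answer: 1/985 ≈ 0.0010152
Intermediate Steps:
1/(O(D(-1)) + 984) = 1/((-1)⁴ + 984) = 1/(1 + 984) = 1/985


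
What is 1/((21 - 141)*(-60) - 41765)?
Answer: -1/34565 ≈ -2.8931e-5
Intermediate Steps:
1/((21 - 141)*(-60) - 41765) = 1/(-120*(-60) - 41765) = 1/(7200 - 41765) = 1/(-34565) = -1/34565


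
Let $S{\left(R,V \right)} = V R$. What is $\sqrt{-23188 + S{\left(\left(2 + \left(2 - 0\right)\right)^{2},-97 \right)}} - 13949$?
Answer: $-13949 + 2 i \sqrt{6185} \approx -13949.0 + 157.29 i$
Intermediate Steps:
$S{\left(R,V \right)} = R V$
$\sqrt{-23188 + S{\left(\left(2 + \left(2 - 0\right)\right)^{2},-97 \right)}} - 13949 = \sqrt{-23188 + \left(2 + \left(2 - 0\right)\right)^{2} \left(-97\right)} - 13949 = \sqrt{-23188 + \left(2 + \left(2 + 0\right)\right)^{2} \left(-97\right)} - 13949 = \sqrt{-23188 + \left(2 + 2\right)^{2} \left(-97\right)} - 13949 = \sqrt{-23188 + 4^{2} \left(-97\right)} - 13949 = \sqrt{-23188 + 16 \left(-97\right)} - 13949 = \sqrt{-23188 - 1552} - 13949 = \sqrt{-24740} - 13949 = 2 i \sqrt{6185} - 13949 = -13949 + 2 i \sqrt{6185}$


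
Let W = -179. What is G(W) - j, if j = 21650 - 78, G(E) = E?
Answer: -21751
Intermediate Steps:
j = 21572
G(W) - j = -179 - 1*21572 = -179 - 21572 = -21751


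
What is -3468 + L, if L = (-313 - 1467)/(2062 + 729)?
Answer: -9680968/2791 ≈ -3468.6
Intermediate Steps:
L = -1780/2791 ≈ -0.63776
-3468 + L = -3468 - 1780/2791 = -9680968/2791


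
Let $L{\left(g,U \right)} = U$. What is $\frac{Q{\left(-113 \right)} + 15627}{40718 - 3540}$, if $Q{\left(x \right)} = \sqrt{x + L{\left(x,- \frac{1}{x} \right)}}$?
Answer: $\frac{15627}{37178} + \frac{2 i \sqrt{90174}}{2100557} \approx 0.42033 + 0.00028591 i$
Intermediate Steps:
$Q{\left(x \right)} = \sqrt{x - \frac{1}{x}}$
$\frac{Q{\left(-113 \right)} + 15627}{40718 - 3540} = \frac{\sqrt{-113 - \frac{1}{-113}} + 15627}{40718 - 3540} = \frac{\sqrt{-113 - - \frac{1}{113}} + 15627}{37178} = \left(\sqrt{-113 + \frac{1}{113}} + 15627\right) \frac{1}{37178} = \left(\sqrt{- \frac{12768}{113}} + 15627\right) \frac{1}{37178} = \left(\frac{4 i \sqrt{90174}}{113} + 15627\right) \frac{1}{37178} = \left(15627 + \frac{4 i \sqrt{90174}}{113}\right) \frac{1}{37178} = \frac{15627}{37178} + \frac{2 i \sqrt{90174}}{2100557}$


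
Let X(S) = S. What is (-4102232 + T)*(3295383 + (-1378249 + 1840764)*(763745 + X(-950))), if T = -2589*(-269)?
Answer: -1201588352144263128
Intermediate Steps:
T = 696441
(-4102232 + T)*(3295383 + (-1378249 + 1840764)*(763745 + X(-950))) = (-4102232 + 696441)*(3295383 + (-1378249 + 1840764)*(763745 - 950)) = -3405791*(3295383 + 462515*762795) = -3405791*(3295383 + 352804129425) = -3405791*352807424808 = -1201588352144263128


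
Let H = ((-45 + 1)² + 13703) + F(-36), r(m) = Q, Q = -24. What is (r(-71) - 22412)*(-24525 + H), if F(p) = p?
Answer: 200173992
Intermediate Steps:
r(m) = -24
H = 15603 (H = ((-45 + 1)² + 13703) - 36 = ((-44)² + 13703) - 36 = (1936 + 13703) - 36 = 15639 - 36 = 15603)
(r(-71) - 22412)*(-24525 + H) = (-24 - 22412)*(-24525 + 15603) = -22436*(-8922) = 200173992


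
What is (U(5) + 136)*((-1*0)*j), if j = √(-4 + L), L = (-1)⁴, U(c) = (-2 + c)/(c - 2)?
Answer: 0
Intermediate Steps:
U(c) = 1 (U(c) = (-2 + c)/(-2 + c) = 1)
L = 1
j = I*√3 (j = √(-4 + 1) = √(-3) = I*√3 ≈ 1.732*I)
(U(5) + 136)*((-1*0)*j) = (1 + 136)*((-1*0)*(I*√3)) = 137*(0*(I*√3)) = 137*0 = 0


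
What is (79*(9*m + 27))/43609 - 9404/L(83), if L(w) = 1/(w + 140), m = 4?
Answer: -91452080051/43609 ≈ -2.0971e+6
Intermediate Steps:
L(w) = 1/(140 + w)
(79*(9*m + 27))/43609 - 9404/L(83) = (79*(9*4 + 27))/43609 - 9404/(1/(140 + 83)) = (79*(36 + 27))*(1/43609) - 9404/(1/223) = (79*63)*(1/43609) - 9404/1/223 = 4977*(1/43609) - 9404*223 = 4977/43609 - 2097092 = -91452080051/43609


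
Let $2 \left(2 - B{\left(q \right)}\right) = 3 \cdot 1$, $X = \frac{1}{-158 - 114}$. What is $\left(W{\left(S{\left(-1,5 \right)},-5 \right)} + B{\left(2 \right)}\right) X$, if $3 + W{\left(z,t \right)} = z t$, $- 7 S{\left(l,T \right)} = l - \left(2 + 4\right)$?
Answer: $\frac{15}{544} \approx 0.027574$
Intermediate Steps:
$S{\left(l,T \right)} = \frac{6}{7} - \frac{l}{7}$ ($S{\left(l,T \right)} = - \frac{l - \left(2 + 4\right)}{7} = - \frac{l - 6}{7} = - \frac{-6 + l}{7} = \frac{6}{7} - \frac{l}{7}$)
$X = - \frac{1}{272}$ ($X = \frac{1}{-272} = - \frac{1}{272} \approx -0.0036765$)
$W{\left(z,t \right)} = -3 + t z$ ($W{\left(z,t \right)} = -3 + z t = -3 + t z$)
$B{\left(q \right)} = \frac{1}{2}$ ($B{\left(q \right)} = 2 - \frac{3 \cdot 1}{2} = 2 - \frac{3}{2} = \frac{1}{2}$)
$\left(W{\left(S{\left(-1,5 \right)},-5 \right)} + B{\left(2 \right)}\right) X = \left(\left(-3 - 5 \left(\frac{6}{7} - - \frac{1}{7}\right)\right) + \frac{1}{2}\right) \left(- \frac{1}{272}\right) = \left(\left(-3 - 5 \left(\frac{6}{7} + \frac{1}{7}\right)\right) + \frac{1}{2}\right) \left(- \frac{1}{272}\right) = \left(\left(-3 - 5\right) + \frac{1}{2}\right) \left(- \frac{1}{272}\right) = \left(-8 + \frac{1}{2}\right) \left(- \frac{1}{272}\right) = \left(- \frac{15}{2}\right) \left(- \frac{1}{272}\right) = \frac{15}{544}$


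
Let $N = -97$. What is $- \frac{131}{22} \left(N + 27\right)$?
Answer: $\frac{4585}{11} \approx 416.82$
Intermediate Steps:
$- \frac{131}{22} \left(N + 27\right) = - \frac{131}{22} \left(-97 + 27\right) = \left(-131\right) \frac{1}{22} \left(-70\right) = \left(- \frac{131}{22}\right) \left(-70\right) = \frac{4585}{11}$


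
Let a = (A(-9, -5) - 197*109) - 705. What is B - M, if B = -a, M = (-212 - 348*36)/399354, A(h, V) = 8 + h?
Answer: 4428642553/199677 ≈ 22179.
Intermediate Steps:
a = -22179 (a = ((8 - 9) - 197*109) - 705 = (-1 - 21473) - 705 = -21474 - 705 = -22179)
M = -6370/199677 (M = (-212 - 12528)*(1/399354) = -12740*1/399354 = -6370/199677 ≈ -0.031902)
B = 22179 (B = -1*(-22179) = 22179)
B - M = 22179 - 1*(-6370/199677) = 22179 + 6370/199677 = 4428642553/199677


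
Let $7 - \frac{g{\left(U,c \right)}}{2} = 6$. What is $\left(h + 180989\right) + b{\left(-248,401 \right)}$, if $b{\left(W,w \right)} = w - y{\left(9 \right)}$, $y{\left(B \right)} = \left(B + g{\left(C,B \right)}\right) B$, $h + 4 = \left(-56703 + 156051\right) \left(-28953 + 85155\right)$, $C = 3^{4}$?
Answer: $5583737583$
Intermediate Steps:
$C = 81$
$g{\left(U,c \right)} = 2$ ($g{\left(U,c \right)} = 14 - 12 = 2$)
$h = 5583556292$ ($h = -4 + \left(-56703 + 156051\right) \left(-28953 + 85155\right) = -4 + 99348 \cdot 56202 = -4 + 5583556296 = 5583556292$)
$y{\left(B \right)} = B \left(2 + B\right)$ ($y{\left(B \right)} = \left(B + 2\right) B = \left(2 + B\right) B = B \left(2 + B\right)$)
$b{\left(W,w \right)} = -99 + w$ ($b{\left(W,w \right)} = w - 9 \left(2 + 9\right) = w - 9 \cdot 11 = w - 99 = -99 + w$)
$\left(h + 180989\right) + b{\left(-248,401 \right)} = \left(5583556292 + 180989\right) + \left(-99 + 401\right) = 5583737281 + 302 = 5583737583$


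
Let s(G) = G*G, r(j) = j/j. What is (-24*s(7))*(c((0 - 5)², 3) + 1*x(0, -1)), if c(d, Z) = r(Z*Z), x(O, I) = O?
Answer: -1176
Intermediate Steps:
r(j) = 1
c(d, Z) = 1
s(G) = G²
(-24*s(7))*(c((0 - 5)², 3) + 1*x(0, -1)) = (-24*7²)*(1 + 1*0) = (-24*49)*(1 + 0) = -1176*1 = -1176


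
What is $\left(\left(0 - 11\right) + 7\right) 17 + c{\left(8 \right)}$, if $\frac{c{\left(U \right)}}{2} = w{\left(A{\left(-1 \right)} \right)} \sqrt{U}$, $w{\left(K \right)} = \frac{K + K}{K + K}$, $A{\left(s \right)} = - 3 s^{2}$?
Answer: $-68 + 4 \sqrt{2} \approx -62.343$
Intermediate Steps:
$w{\left(K \right)} = 1$ ($w{\left(K \right)} = \frac{2 K}{2 K} = 2 K \frac{1}{2 K} = 1$)
$c{\left(U \right)} = 2 \sqrt{U}$ ($c{\left(U \right)} = 2 \cdot 1 \sqrt{U} = 2 \sqrt{U}$)
$\left(\left(0 - 11\right) + 7\right) 17 + c{\left(8 \right)} = \left(\left(0 - 11\right) + 7\right) 17 + 2 \sqrt{8} = \left(-11 + 7\right) 17 + 2 \cdot 2 \sqrt{2} = \left(-4\right) 17 + 4 \sqrt{2} = -68 + 4 \sqrt{2}$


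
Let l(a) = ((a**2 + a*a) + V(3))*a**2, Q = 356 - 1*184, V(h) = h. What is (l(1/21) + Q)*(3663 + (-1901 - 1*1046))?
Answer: 23951672812/194481 ≈ 1.2316e+5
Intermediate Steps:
Q = 172 (Q = 356 - 184 = 172)
l(a) = a**2*(3 + 2*a**2) (l(a) = ((a**2 + a*a) + 3)*a**2 = ((a**2 + a**2) + 3)*a**2 = (2*a**2 + 3)*a**2 = (3 + 2*a**2)*a**2 = a**2*(3 + 2*a**2))
(l(1/21) + Q)*(3663 + (-1901 - 1*1046)) = ((1/21)**2*(3 + 2*(1/21)**2) + 172)*(3663 + (-1901 - 1*1046)) = ((1/21)**2*(3 + 2*(1/21)**2) + 172)*(3663 + (-1901 - 1046)) = ((3 + 2*(1/441))/441 + 172)*(3663 - 2947) = ((3 + 2/441)/441 + 172)*716 = ((1/441)*(1325/441) + 172)*716 = (1325/194481 + 172)*716 = (33452057/194481)*716 = 23951672812/194481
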